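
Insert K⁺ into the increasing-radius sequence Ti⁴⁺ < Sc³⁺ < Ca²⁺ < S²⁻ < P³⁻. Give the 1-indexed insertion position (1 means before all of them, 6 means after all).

4

Isoelectronic series (18 e⁻ each). Size is set by nuclear charge: more protons means a smaller ion. Ti⁴⁺ (Z=22), Sc³⁺ (Z=21), Ca²⁺ (Z=20), K⁺ (Z=19), S²⁻ (Z=16), P³⁻ (Z=15).
Putting K⁺ in gives Ti⁴⁺ < Sc³⁺ < Ca²⁺ < K⁺ < S²⁻ < P³⁻; it lands at slot 4.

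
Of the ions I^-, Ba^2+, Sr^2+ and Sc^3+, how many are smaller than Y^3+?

1

Work out protons and electrons: Sc^3+ has 18 e⁻ (Z=21), Y^3+ has 36 e⁻ (Z=39), Sr^2+ has 36 e⁻ (Z=38), Ba^2+ has 54 e⁻ (Z=56), I^- has 54 e⁻ (Z=53). Sc^3+ < Y^3+ (same group, 1 shell fewer); Y^3+ < Sr^2+ (isoelectronic, higher Z=39 is smaller); Sr^2+ < Ba^2+ (same group, period 5 vs 6); Ba^2+ < I^- (both 54 e⁻, Z=56>53).
Overall: Sc^3+ < Y^3+ < Sr^2+ < Ba^2+ < I^-. Y^3+ has 1 below it and 3 above. Count: 1.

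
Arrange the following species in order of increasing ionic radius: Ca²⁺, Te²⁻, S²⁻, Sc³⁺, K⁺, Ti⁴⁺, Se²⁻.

Ti⁴⁺ < Sc³⁺ < Ca²⁺ < K⁺ < S²⁻ < Se²⁻ < Te²⁻

Work out protons and electrons: Ti⁴⁺ (Z=22, 18 e⁻), Sc³⁺ (Z=21, 18 e⁻), Ca²⁺ (Z=20, 18 e⁻), K⁺ (Z=19, 18 e⁻), S²⁻ (Z=16, 18 e⁻), Se²⁻ (Z=34, 36 e⁻), Te²⁻ (Z=52, 54 e⁻). Ti⁴⁺ < Sc³⁺ (both 18 e⁻, Z=22>21); Sc³⁺ < Ca²⁺ (both 18 e⁻, Z=21>20); Ca²⁺ < K⁺ (both 18 e⁻, Z=20>19); K⁺ < S²⁻ (isoelectronic, higher Z=19 is smaller); S²⁻ < Se²⁻ (same group, 1 shell fewer); Se²⁻ < Te²⁻ (same group, period 4 vs 5).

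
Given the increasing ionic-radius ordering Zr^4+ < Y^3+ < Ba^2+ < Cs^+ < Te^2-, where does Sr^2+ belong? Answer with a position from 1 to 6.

Work out protons and electrons: Zr^4+ (Z=40, 36 e⁻), Y^3+ (Z=39, 36 e⁻), Sr^2+ (Z=38, 36 e⁻), Ba^2+ (Z=56, 54 e⁻), Cs^+ (Z=55, 54 e⁻), Te^2- (Z=52, 54 e⁻). Zr^4+ < Y^3+ (both 36 e⁻, Z=40>39); Y^3+ < Sr^2+ (both 36 e⁻, Z=39>38); Sr^2+ < Ba^2+ (same group, 1 shell fewer); Ba^2+ < Cs^+ (isoelectronic, higher Z=56 is smaller); Cs^+ < Te^2- (both 54 e⁻, Z=55>52).
The complete sequence is Zr^4+ < Y^3+ < Sr^2+ < Ba^2+ < Cs^+ < Te^2-. Sr^2+ sits at position 3.

3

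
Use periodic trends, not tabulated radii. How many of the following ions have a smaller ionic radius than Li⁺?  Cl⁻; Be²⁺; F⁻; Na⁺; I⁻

Work out protons and electrons: Be²⁺ (Z=4, 2 e⁻), Li⁺ (Z=3, 2 e⁻), Na⁺ (Z=11, 10 e⁻), F⁻ (Z=9, 10 e⁻), Cl⁻ (Z=17, 18 e⁻), I⁻ (Z=53, 54 e⁻). Be²⁺ < Li⁺ (isoelectronic, higher Z=4 is smaller); Li⁺ < Na⁺ (same group, period 2 vs 3); Na⁺ < F⁻ (both 10 e⁻, Z=11>9); F⁻ < Cl⁻ (same group, period 2 vs 3); Cl⁻ < I⁻ (same group, period 3 vs 5).
Placing each against Li⁺: smaller — Be²⁺; larger — Na⁺, F⁻, Cl⁻, I⁻. Count: 1.

1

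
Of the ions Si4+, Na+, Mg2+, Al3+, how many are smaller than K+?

4

Si4+ has 10 e⁻ (Z=14), Al3+ has 10 e⁻ (Z=13), Mg2+ has 10 e⁻ (Z=12), Na+ has 10 e⁻ (Z=11), K+ has 18 e⁻ (Z=19). Si4+ < Al3+ (isoelectronic, higher Z=14 is smaller); Al3+ < Mg2+ (both 10 e⁻, Z=13>12); Mg2+ < Na+ (both 10 e⁻, Z=12>11); Na+ < K+ (same group, period 3 vs 4).
Placing each against K+: smaller — Si4+, Al3+, Mg2+, Na+; larger — none. Count: 4.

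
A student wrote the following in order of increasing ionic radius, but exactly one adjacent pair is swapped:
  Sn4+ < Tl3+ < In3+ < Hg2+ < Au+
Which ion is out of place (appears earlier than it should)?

Tl3+

Scanning neighbour by neighbour, only Tl3+/In3+ violates a trend: both in group 13 with the same charge; In3+ (period 5) has the smaller radius. That makes Tl3+ the one sitting a position early relative to where it belongs.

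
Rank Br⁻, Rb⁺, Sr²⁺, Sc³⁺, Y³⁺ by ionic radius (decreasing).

Electron counts and nuclear charges: Sc³⁺ (Z=21, 18 e⁻), Y³⁺ (Z=39, 36 e⁻), Sr²⁺ (Z=38, 36 e⁻), Rb⁺ (Z=37, 36 e⁻), Br⁻ (Z=35, 36 e⁻). Sc³⁺ < Y³⁺ (same group, 1 shell fewer); Y³⁺ < Sr²⁺ (both 36 e⁻, Z=39>38); Sr²⁺ < Rb⁺ (isoelectronic, higher Z=38 is smaller); Rb⁺ < Br⁻ (isoelectronic, higher Z=37 is smaller).

Br⁻ > Rb⁺ > Sr²⁺ > Y³⁺ > Sc³⁺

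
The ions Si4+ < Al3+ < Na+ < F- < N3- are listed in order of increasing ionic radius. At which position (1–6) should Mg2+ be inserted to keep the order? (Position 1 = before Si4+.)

3

These species are isoelectronic with 10 electrons. The only difference is the number of protons: Si4+ (Z=14), Al3+ (Z=13), Mg2+ (Z=12), Na+ (Z=11), F- (Z=9), N3- (Z=7). The strongest nuclear pull (Si4+) gives the smallest ion.
With Mg2+ included the full order is Si4+ < Al3+ < Mg2+ < Na+ < F- < N3-, so it takes position 3.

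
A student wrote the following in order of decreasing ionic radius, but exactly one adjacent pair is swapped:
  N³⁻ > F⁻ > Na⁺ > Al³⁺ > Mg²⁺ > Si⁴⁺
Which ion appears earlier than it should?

Check each adjacent pair. Al³⁺ and Mg²⁺ are reversed: both have 10 electrons but Z(Al)=13 > Z(Mg)=12, so Al³⁺ should be the smaller of the two. No other neighbouring pair contradicts the periodic trends, so Al³⁺ is the ion listed too early.

Al³⁺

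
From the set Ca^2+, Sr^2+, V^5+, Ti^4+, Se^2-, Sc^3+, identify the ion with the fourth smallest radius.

Ca^2+

First list Z and electron count for each: V^5+ (Z=23, 18 e⁻), Ti^4+ (Z=22, 18 e⁻), Sc^3+ (Z=21, 18 e⁻), Ca^2+ (Z=20, 18 e⁻), Sr^2+ (Z=38, 36 e⁻), Se^2- (Z=34, 36 e⁻). V^5+ < Ti^4+ (both 18 e⁻, Z=23>22); Ti^4+ < Sc^3+ (isoelectronic, higher Z=22 is smaller); Sc^3+ < Ca^2+ (both 18 e⁻, Z=21>20); Ca^2+ < Sr^2+ (same group, period 4 vs 5); Sr^2+ < Se^2- (both 36 e⁻, Z=38>34).
That gives V^5+ < Ti^4+ < Sc^3+ < Ca^2+ < Sr^2+ < Se^2-. From the smallest end, number 4 is Ca^2+.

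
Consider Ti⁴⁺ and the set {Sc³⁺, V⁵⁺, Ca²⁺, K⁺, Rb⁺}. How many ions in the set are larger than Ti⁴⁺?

4

Electron counts and nuclear charges: V⁵⁺ has 18 e⁻ (Z=23), Ti⁴⁺ has 18 e⁻ (Z=22), Sc³⁺ has 18 e⁻ (Z=21), Ca²⁺ has 18 e⁻ (Z=20), K⁺ has 18 e⁻ (Z=19), Rb⁺ has 36 e⁻ (Z=37). V⁵⁺ < Ti⁴⁺ (isoelectronic, higher Z=23 is smaller); Ti⁴⁺ < Sc³⁺ (both 18 e⁻, Z=22>21); Sc³⁺ < Ca²⁺ (both 18 e⁻, Z=21>20); Ca²⁺ < K⁺ (both 18 e⁻, Z=20>19); K⁺ < Rb⁺ (same group, period 4 vs 5).
Ordering all of them (including Ti⁴⁺) by radius gives V⁵⁺ < Ti⁴⁺ < Sc³⁺ < Ca²⁺ < K⁺ < Rb⁺. That's 4.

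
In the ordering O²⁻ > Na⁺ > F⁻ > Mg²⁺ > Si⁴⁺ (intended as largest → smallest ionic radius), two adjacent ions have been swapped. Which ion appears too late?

Compare adjacent ions: both have 10 electrons but Z(Na)=11 > Z(F)=9, so Na⁺ should be the smaller of the two — yet in this decreasing list Na⁺ sits before F⁻. Nothing else is reversed, so F⁻ should move one place to the left.

F⁻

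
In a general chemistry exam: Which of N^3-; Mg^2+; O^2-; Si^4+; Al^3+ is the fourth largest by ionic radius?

Al^3+

Each ion has 10 electrons. The ranking follows nuclear charge in reverse — greater Z gives a smaller radius. Si^4+ (Z=14), Al^3+ (Z=13), Mg^2+ (Z=12), O^2- (Z=8), N^3- (Z=7).
Ordering: Si^4+ < Al^3+ < Mg^2+ < O^2- < N^3-. The fourth largest is Al^3+.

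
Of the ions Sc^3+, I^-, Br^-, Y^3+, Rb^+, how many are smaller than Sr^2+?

Sc^3+ has 18 e⁻ (Z=21), Y^3+ has 36 e⁻ (Z=39), Sr^2+ has 36 e⁻ (Z=38), Rb^+ has 36 e⁻ (Z=37), Br^- has 36 e⁻ (Z=35), I^- has 54 e⁻ (Z=53). Sc^3+ < Y^3+ (same group, period 4 vs 5); Y^3+ < Sr^2+ (both 36 e⁻, Z=39>38); Sr^2+ < Rb^+ (both 36 e⁻, Z=38>37); Rb^+ < Br^- (both 36 e⁻, Z=37>35); Br^- < I^- (same group, 1 shell fewer).
Placing each against Sr^2+: smaller — Sc^3+, Y^3+; larger — Rb^+, Br^-, I^-. Count: 2.

2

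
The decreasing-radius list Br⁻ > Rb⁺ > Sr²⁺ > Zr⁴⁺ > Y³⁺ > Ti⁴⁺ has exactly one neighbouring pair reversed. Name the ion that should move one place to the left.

Compare adjacent ions: Zr⁴⁺ and Y³⁺ share 36 electrons; the higher nuclear charge on Zr (Z=40) contracts it more, so Zr⁴⁺ < Y³⁺ — yet in this decreasing list Zr⁴⁺ sits before Y³⁺. Nothing else is reversed, so Y³⁺ should move one place to the left.

Y³⁺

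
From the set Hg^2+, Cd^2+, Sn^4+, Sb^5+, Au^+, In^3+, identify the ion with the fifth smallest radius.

Work out protons and electrons: Sb^5+: 46 e⁻, Z=51, Sn^4+: 46 e⁻, Z=50, In^3+: 46 e⁻, Z=49, Cd^2+: 46 e⁻, Z=48, Hg^2+: 78 e⁻, Z=80, Au^+: 78 e⁻, Z=79. Sb^5+ < Sn^4+ (both 46 e⁻, Z=51>50); Sn^4+ < In^3+ (isoelectronic, higher Z=50 is smaller); In^3+ < Cd^2+ (isoelectronic, higher Z=49 is smaller); Cd^2+ < Hg^2+ (same group, period 5 vs 6); Hg^2+ < Au^+ (both 78 e⁻, Z=80>79).
That gives Sb^5+ < Sn^4+ < In^3+ < Cd^2+ < Hg^2+ < Au^+. From the smallest end, number 5 is Hg^2+.

Hg^2+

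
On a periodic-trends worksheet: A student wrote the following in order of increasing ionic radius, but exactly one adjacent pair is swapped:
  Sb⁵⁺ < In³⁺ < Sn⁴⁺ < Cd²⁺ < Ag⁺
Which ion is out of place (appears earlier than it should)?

In³⁺

Check each adjacent pair. In³⁺ and Sn⁴⁺ are reversed: they are isoelectronic (46 e⁻) and Sn has more protons than In (50 vs 49), making Sn⁴⁺ smaller. No other neighbouring pair contradicts the periodic trends, so In³⁺ is the ion listed too early.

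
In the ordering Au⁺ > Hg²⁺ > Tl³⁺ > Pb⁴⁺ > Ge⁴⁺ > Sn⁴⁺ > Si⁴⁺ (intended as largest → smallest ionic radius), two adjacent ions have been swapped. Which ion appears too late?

Scanning neighbour by neighbour, only Ge⁴⁺/Sn⁴⁺ violates a trend: same group and charge — period 4 sits above period 5, so Ge⁴⁺ is smaller. That makes Sn⁴⁺ the one sitting a position late relative to where it belongs.

Sn⁴⁺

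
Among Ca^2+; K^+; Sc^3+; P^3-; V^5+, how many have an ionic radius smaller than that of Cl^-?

4

All of these have 18 electrons (isoelectronic). With the same electron cloud, the ion with the most protons pulls it in tightest. Nuclear charges: V^5+ (Z=23), Sc^3+ (Z=21), Ca^2+ (Z=20), K^+ (Z=19), Cl^- (Z=17), P^3- (Z=15). Highest Z is smallest.
Relative to Cl^-, the ions that are smaller are V^5+, Sc^3+, Ca^2+, K^+. That's 4.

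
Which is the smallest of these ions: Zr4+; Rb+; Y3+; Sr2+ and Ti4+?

Ti4+

Electron counts and nuclear charges: Ti4+ has 18 e⁻ (Z=22), Zr4+ has 36 e⁻ (Z=40), Y3+ has 36 e⁻ (Z=39), Sr2+ has 36 e⁻ (Z=38), Rb+ has 36 e⁻ (Z=37). Ti4+ < Zr4+ (same group, 1 shell fewer); Zr4+ < Y3+ (isoelectronic, higher Z=40 is smaller); Y3+ < Sr2+ (both 36 e⁻, Z=39>38); Sr2+ < Rb+ (isoelectronic, higher Z=38 is smaller).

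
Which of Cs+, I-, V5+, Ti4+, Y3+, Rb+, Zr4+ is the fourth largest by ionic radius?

Y3+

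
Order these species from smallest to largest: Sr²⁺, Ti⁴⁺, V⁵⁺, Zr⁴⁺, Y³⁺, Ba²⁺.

Work out protons and electrons: V⁵⁺ has 18 e⁻ (Z=23), Ti⁴⁺ has 18 e⁻ (Z=22), Zr⁴⁺ has 36 e⁻ (Z=40), Y³⁺ has 36 e⁻ (Z=39), Sr²⁺ has 36 e⁻ (Z=38), Ba²⁺ has 54 e⁻ (Z=56). V⁵⁺ < Ti⁴⁺ (isoelectronic, higher Z=23 is smaller); Ti⁴⁺ < Zr⁴⁺ (same group, 1 shell fewer); Zr⁴⁺ < Y³⁺ (both 36 e⁻, Z=40>39); Y³⁺ < Sr²⁺ (both 36 e⁻, Z=39>38); Sr²⁺ < Ba²⁺ (same group, 1 shell fewer).

V⁵⁺ < Ti⁴⁺ < Zr⁴⁺ < Y³⁺ < Sr²⁺ < Ba²⁺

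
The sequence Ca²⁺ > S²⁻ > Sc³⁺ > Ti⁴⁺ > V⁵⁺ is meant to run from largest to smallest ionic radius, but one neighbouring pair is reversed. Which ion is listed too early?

Ca²⁺

Compare adjacent ions: both have 18 electrons but Z(Ca)=20 > Z(S)=16, so Ca²⁺ should be the smaller of the two — yet in this decreasing list Ca²⁺ sits before S²⁻. Nothing else is reversed, so Ca²⁺ should move one place to the right.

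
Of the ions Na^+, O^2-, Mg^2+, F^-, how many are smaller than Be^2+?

0

Electron counts and nuclear charges: Be^2+: 2 e⁻, Z=4, Mg^2+: 10 e⁻, Z=12, Na^+: 10 e⁻, Z=11, F^-: 10 e⁻, Z=9, O^2-: 10 e⁻, Z=8. Be^2+ < Mg^2+ (same group, period 2 vs 3); Mg^2+ < Na^+ (isoelectronic, higher Z=12 is smaller); Na^+ < F^- (isoelectronic, higher Z=11 is smaller); F^- < O^2- (both 10 e⁻, Z=9>8).
Overall: Be^2+ < Mg^2+ < Na^+ < F^- < O^2-. Be^2+ has 0 below it and 4 above. Count: 0.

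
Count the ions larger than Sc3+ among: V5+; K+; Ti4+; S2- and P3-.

3

Isoelectronic series (18 e⁻ each). Size is set by nuclear charge: more protons means a smaller ion. V5+ (Z=23), Ti4+ (Z=22), Sc3+ (Z=21), K+ (Z=19), S2- (Z=16), P3- (Z=15).
Relative to Sc3+, the ions that are larger are K+, S2-, P3-. So 3 are larger.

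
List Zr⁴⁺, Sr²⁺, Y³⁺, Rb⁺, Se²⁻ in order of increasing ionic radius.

Zr⁴⁺ < Y³⁺ < Sr²⁺ < Rb⁺ < Se²⁻

Each ion has 36 electrons. The ranking follows nuclear charge in reverse — greater Z gives a smaller radius. Zr⁴⁺ (Z=40), Y³⁺ (Z=39), Sr²⁺ (Z=38), Rb⁺ (Z=37), Se²⁻ (Z=34).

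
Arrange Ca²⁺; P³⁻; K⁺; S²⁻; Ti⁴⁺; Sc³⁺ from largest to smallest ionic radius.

These species are isoelectronic with 18 electrons. The only difference is the number of protons: Ti⁴⁺ (Z=22), Sc³⁺ (Z=21), Ca²⁺ (Z=20), K⁺ (Z=19), S²⁻ (Z=16), P³⁻ (Z=15). The strongest nuclear pull (Ti⁴⁺) gives the smallest ion.

P³⁻ > S²⁻ > K⁺ > Ca²⁺ > Sc³⁺ > Ti⁴⁺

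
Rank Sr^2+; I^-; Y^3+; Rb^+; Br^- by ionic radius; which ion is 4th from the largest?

Electron counts and nuclear charges: Y^3+ (Z=39, 36 e⁻), Sr^2+ (Z=38, 36 e⁻), Rb^+ (Z=37, 36 e⁻), Br^- (Z=35, 36 e⁻), I^- (Z=53, 54 e⁻). Y^3+ < Sr^2+ (isoelectronic, higher Z=39 is smaller); Sr^2+ < Rb^+ (isoelectronic, higher Z=38 is smaller); Rb^+ < Br^- (isoelectronic, higher Z=37 is smaller); Br^- < I^- (same group, 1 shell fewer).
Ordering: Y^3+ < Sr^2+ < Rb^+ < Br^- < I^-. The 4th largest is Sr^2+.

Sr^2+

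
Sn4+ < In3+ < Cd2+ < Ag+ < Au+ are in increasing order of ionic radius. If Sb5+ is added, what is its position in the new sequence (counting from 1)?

Tabulating Z and e⁻: Sb5+ has 46 e⁻ (Z=51), Sn4+ has 46 e⁻ (Z=50), In3+ has 46 e⁻ (Z=49), Cd2+ has 46 e⁻ (Z=48), Ag+ has 46 e⁻ (Z=47), Au+ has 78 e⁻ (Z=79). Sb5+ < Sn4+ (both 46 e⁻, Z=51>50); Sn4+ < In3+ (both 46 e⁻, Z=50>49); In3+ < Cd2+ (both 46 e⁻, Z=49>48); Cd2+ < Ag+ (isoelectronic, higher Z=48 is smaller); Ag+ < Au+ (same group, period 5 vs 6).
With Sb5+ included the full order is Sb5+ < Sn4+ < In3+ < Cd2+ < Ag+ < Au+, so it takes position 1.

1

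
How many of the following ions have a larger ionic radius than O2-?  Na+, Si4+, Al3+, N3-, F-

1

Isoelectronic series (10 e⁻ each). Size is set by nuclear charge: more protons means a smaller ion. Si4+ (Z=14), Al3+ (Z=13), Na+ (Z=11), F- (Z=9), O2- (Z=8), N3- (Z=7).
Ordering all of them (including O2-) by radius gives Si4+ < Al3+ < Na+ < F- < O2- < N3-. Count: 1.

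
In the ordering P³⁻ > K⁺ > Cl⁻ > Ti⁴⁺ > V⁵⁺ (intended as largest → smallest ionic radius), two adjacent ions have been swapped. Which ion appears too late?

Scanning neighbour by neighbour, only K⁺/Cl⁻ violates a trend: K⁺ and Cl⁻ share 18 electrons; the higher nuclear charge on K (Z=19) contracts it more, so K⁺ < Cl⁻. That makes Cl⁻ the one sitting a position late relative to where it belongs.

Cl⁻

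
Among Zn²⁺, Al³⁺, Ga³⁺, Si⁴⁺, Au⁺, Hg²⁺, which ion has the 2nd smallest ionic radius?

Al³⁺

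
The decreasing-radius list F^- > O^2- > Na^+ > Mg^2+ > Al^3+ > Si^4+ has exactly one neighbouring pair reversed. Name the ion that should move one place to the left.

Compare adjacent ions: they are isoelectronic (10 e⁻) and F has more protons than O (9 vs 8), making F^- smaller — yet in this decreasing list F^- sits before O^2-. Nothing else is reversed, so O^2- should move one place to the left.

O^2-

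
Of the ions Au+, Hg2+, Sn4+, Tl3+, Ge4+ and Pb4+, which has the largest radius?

Au+

Electron counts and nuclear charges: Ge4+ has 28 e⁻ (Z=32), Sn4+ has 46 e⁻ (Z=50), Pb4+ has 78 e⁻ (Z=82), Tl3+ has 78 e⁻ (Z=81), Hg2+ has 78 e⁻ (Z=80), Au+ has 78 e⁻ (Z=79). Ge4+ < Sn4+ (same group, 1 shell fewer); Sn4+ < Pb4+ (same group, period 5 vs 6); Pb4+ < Tl3+ (both 78 e⁻, Z=82>81); Tl3+ < Hg2+ (isoelectronic, higher Z=81 is smaller); Hg2+ < Au+ (isoelectronic, higher Z=80 is smaller).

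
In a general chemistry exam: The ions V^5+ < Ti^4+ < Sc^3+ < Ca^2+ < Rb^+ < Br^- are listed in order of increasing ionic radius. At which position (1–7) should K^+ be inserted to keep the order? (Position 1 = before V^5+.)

5

First list Z and electron count for each: V^5+ (Z=23, 18 e⁻), Ti^4+ (Z=22, 18 e⁻), Sc^3+ (Z=21, 18 e⁻), Ca^2+ (Z=20, 18 e⁻), K^+ (Z=19, 18 e⁻), Rb^+ (Z=37, 36 e⁻), Br^- (Z=35, 36 e⁻). V^5+ < Ti^4+ (both 18 e⁻, Z=23>22); Ti^4+ < Sc^3+ (isoelectronic, higher Z=22 is smaller); Sc^3+ < Ca^2+ (isoelectronic, higher Z=21 is smaller); Ca^2+ < K^+ (isoelectronic, higher Z=20 is smaller); K^+ < Rb^+ (same group, period 4 vs 5); Rb^+ < Br^- (both 36 e⁻, Z=37>35).
With K^+ included the full order is V^5+ < Ti^4+ < Sc^3+ < Ca^2+ < K^+ < Rb^+ < Br^-, so it takes position 5.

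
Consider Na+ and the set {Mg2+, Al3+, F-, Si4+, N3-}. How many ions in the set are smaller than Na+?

3

Isoelectronic series (10 e⁻ each). Size is set by nuclear charge: more protons means a smaller ion. Si4+ (Z=14), Al3+ (Z=13), Mg2+ (Z=12), Na+ (Z=11), F- (Z=9), N3- (Z=7).
Ordering all of them (including Na+) by radius gives Si4+ < Al3+ < Mg2+ < Na+ < F- < N3-. So 3 are smaller.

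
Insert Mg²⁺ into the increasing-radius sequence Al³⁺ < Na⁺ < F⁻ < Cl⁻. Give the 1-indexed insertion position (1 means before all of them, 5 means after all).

Tabulating Z and e⁻: Al³⁺: 10 e⁻, Z=13, Mg²⁺: 10 e⁻, Z=12, Na⁺: 10 e⁻, Z=11, F⁻: 10 e⁻, Z=9, Cl⁻: 18 e⁻, Z=17. Al³⁺ < Mg²⁺ (isoelectronic, higher Z=13 is smaller); Mg²⁺ < Na⁺ (both 10 e⁻, Z=12>11); Na⁺ < F⁻ (isoelectronic, higher Z=11 is smaller); F⁻ < Cl⁻ (same group, period 2 vs 3).
Merged order: Al³⁺ < Mg²⁺ < Na⁺ < F⁻ < Cl⁻ — Mg²⁺ is number 2.

2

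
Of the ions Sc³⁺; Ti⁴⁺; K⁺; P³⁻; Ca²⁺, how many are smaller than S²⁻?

4

All of these have 18 electrons (isoelectronic). With the same electron cloud, the ion with the most protons pulls it in tightest. Nuclear charges: Ti⁴⁺ (Z=22), Sc³⁺ (Z=21), Ca²⁺ (Z=20), K⁺ (Z=19), S²⁻ (Z=16), P³⁻ (Z=15). Highest Z is smallest.
Placing each against S²⁻: smaller — Ti⁴⁺, Sc³⁺, Ca²⁺, K⁺; larger — P³⁻. That's 4.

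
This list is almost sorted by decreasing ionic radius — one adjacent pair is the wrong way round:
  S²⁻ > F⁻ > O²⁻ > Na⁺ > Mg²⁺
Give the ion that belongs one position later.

F⁻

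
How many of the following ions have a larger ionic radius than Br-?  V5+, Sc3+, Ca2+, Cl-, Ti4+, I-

First list Z and electron count for each: V5+: 18 e⁻, Z=23, Ti4+: 18 e⁻, Z=22, Sc3+: 18 e⁻, Z=21, Ca2+: 18 e⁻, Z=20, Cl-: 18 e⁻, Z=17, Br-: 36 e⁻, Z=35, I-: 54 e⁻, Z=53. V5+ < Ti4+ (isoelectronic, higher Z=23 is smaller); Ti4+ < Sc3+ (isoelectronic, higher Z=22 is smaller); Sc3+ < Ca2+ (both 18 e⁻, Z=21>20); Ca2+ < Cl- (isoelectronic, higher Z=20 is smaller); Cl- < Br- (same group, 1 shell fewer); Br- < I- (same group, 1 shell fewer).
Overall: V5+ < Ti4+ < Sc3+ < Ca2+ < Cl- < Br- < I-. Br- has 5 below it and 1 above. That's 1.

1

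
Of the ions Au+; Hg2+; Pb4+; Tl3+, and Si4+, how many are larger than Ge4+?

4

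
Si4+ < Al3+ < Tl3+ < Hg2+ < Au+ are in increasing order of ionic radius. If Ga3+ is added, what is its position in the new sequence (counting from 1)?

Electron counts and nuclear charges: Si4+ (Z=14, 10 e⁻), Al3+ (Z=13, 10 e⁻), Ga3+ (Z=31, 28 e⁻), Tl3+ (Z=81, 78 e⁻), Hg2+ (Z=80, 78 e⁻), Au+ (Z=79, 78 e⁻). Si4+ < Al3+ (isoelectronic, higher Z=14 is smaller); Al3+ < Ga3+ (same group, 1 shell fewer); Ga3+ < Tl3+ (same group, period 4 vs 6); Tl3+ < Hg2+ (isoelectronic, higher Z=81 is smaller); Hg2+ < Au+ (isoelectronic, higher Z=80 is smaller).
Merged order: Si4+ < Al3+ < Ga3+ < Tl3+ < Hg2+ < Au+ — Ga3+ is number 3.

3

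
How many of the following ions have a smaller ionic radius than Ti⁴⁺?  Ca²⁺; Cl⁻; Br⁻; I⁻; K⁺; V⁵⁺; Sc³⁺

1

First list Z and electron count for each: V⁵⁺ has 18 e⁻ (Z=23), Ti⁴⁺ has 18 e⁻ (Z=22), Sc³⁺ has 18 e⁻ (Z=21), Ca²⁺ has 18 e⁻ (Z=20), K⁺ has 18 e⁻ (Z=19), Cl⁻ has 18 e⁻ (Z=17), Br⁻ has 36 e⁻ (Z=35), I⁻ has 54 e⁻ (Z=53). V⁵⁺ < Ti⁴⁺ (isoelectronic, higher Z=23 is smaller); Ti⁴⁺ < Sc³⁺ (isoelectronic, higher Z=22 is smaller); Sc³⁺ < Ca²⁺ (both 18 e⁻, Z=21>20); Ca²⁺ < K⁺ (isoelectronic, higher Z=20 is smaller); K⁺ < Cl⁻ (both 18 e⁻, Z=19>17); Cl⁻ < Br⁻ (same group, 1 shell fewer); Br⁻ < I⁻ (same group, period 4 vs 5).
Relative to Ti⁴⁺, the ions that are smaller are V⁵⁺. So 1 is smaller.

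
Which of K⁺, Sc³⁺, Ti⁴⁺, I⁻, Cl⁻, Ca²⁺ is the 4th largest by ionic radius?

Ca²⁺

First list Z and electron count for each: Ti⁴⁺: 18 e⁻, Z=22, Sc³⁺: 18 e⁻, Z=21, Ca²⁺: 18 e⁻, Z=20, K⁺: 18 e⁻, Z=19, Cl⁻: 18 e⁻, Z=17, I⁻: 54 e⁻, Z=53. Ti⁴⁺ < Sc³⁺ (both 18 e⁻, Z=22>21); Sc³⁺ < Ca²⁺ (isoelectronic, higher Z=21 is smaller); Ca²⁺ < K⁺ (isoelectronic, higher Z=20 is smaller); K⁺ < Cl⁻ (isoelectronic, higher Z=19 is smaller); Cl⁻ < I⁻ (same group, 2 shells fewer).
That gives Ti⁴⁺ < Sc³⁺ < Ca²⁺ < K⁺ < Cl⁻ < I⁻. From the largest end, number 4 is Ca²⁺.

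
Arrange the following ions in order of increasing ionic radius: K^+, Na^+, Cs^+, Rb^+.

Na^+ < K^+ < Rb^+ < Cs^+

All are in the same group with charge +1. Radius grows down the group as n (the outermost shell) increases.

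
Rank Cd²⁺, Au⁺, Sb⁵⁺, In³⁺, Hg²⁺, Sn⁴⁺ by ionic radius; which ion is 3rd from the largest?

Work out protons and electrons: Sb⁵⁺: 46 e⁻, Z=51, Sn⁴⁺: 46 e⁻, Z=50, In³⁺: 46 e⁻, Z=49, Cd²⁺: 46 e⁻, Z=48, Hg²⁺: 78 e⁻, Z=80, Au⁺: 78 e⁻, Z=79. Sb⁵⁺ < Sn⁴⁺ (both 46 e⁻, Z=51>50); Sn⁴⁺ < In³⁺ (isoelectronic, higher Z=50 is smaller); In³⁺ < Cd²⁺ (isoelectronic, higher Z=49 is smaller); Cd²⁺ < Hg²⁺ (same group, 1 shell fewer); Hg²⁺ < Au⁺ (both 78 e⁻, Z=80>79).
Full ascending order: Sb⁵⁺ < Sn⁴⁺ < In³⁺ < Cd²⁺ < Hg²⁺ < Au⁺. Counting from the largest, position 3 is Cd²⁺.

Cd²⁺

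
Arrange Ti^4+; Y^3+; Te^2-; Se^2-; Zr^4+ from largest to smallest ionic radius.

Electron counts and nuclear charges: Ti^4+: 18 e⁻, Z=22, Zr^4+: 36 e⁻, Z=40, Y^3+: 36 e⁻, Z=39, Se^2-: 36 e⁻, Z=34, Te^2-: 54 e⁻, Z=52. Ti^4+ < Zr^4+ (same group, 1 shell fewer); Zr^4+ < Y^3+ (isoelectronic, higher Z=40 is smaller); Y^3+ < Se^2- (isoelectronic, higher Z=39 is smaller); Se^2- < Te^2- (same group, 1 shell fewer).

Te^2- > Se^2- > Y^3+ > Zr^4+ > Ti^4+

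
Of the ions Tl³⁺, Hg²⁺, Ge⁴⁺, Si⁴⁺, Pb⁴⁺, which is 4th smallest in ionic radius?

Work out protons and electrons: Si⁴⁺: 10 e⁻, Z=14, Ge⁴⁺: 28 e⁻, Z=32, Pb⁴⁺: 78 e⁻, Z=82, Tl³⁺: 78 e⁻, Z=81, Hg²⁺: 78 e⁻, Z=80. Si⁴⁺ < Ge⁴⁺ (same group, 1 shell fewer); Ge⁴⁺ < Pb⁴⁺ (same group, period 4 vs 6); Pb⁴⁺ < Tl³⁺ (both 78 e⁻, Z=82>81); Tl³⁺ < Hg²⁺ (isoelectronic, higher Z=81 is smaller).
Ordering: Si⁴⁺ < Ge⁴⁺ < Pb⁴⁺ < Tl³⁺ < Hg²⁺. The 4th smallest is Tl³⁺.

Tl³⁺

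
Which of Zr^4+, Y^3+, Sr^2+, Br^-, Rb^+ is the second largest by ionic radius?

Rb^+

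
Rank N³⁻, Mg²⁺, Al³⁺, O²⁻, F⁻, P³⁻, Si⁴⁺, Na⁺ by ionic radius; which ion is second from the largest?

N³⁻

Tabulating Z and e⁻: Si⁴⁺: 10 e⁻, Z=14, Al³⁺: 10 e⁻, Z=13, Mg²⁺: 10 e⁻, Z=12, Na⁺: 10 e⁻, Z=11, F⁻: 10 e⁻, Z=9, O²⁻: 10 e⁻, Z=8, N³⁻: 10 e⁻, Z=7, P³⁻: 18 e⁻, Z=15. Si⁴⁺ < Al³⁺ (both 10 e⁻, Z=14>13); Al³⁺ < Mg²⁺ (both 10 e⁻, Z=13>12); Mg²⁺ < Na⁺ (both 10 e⁻, Z=12>11); Na⁺ < F⁻ (both 10 e⁻, Z=11>9); F⁻ < O²⁻ (both 10 e⁻, Z=9>8); O²⁻ < N³⁻ (both 10 e⁻, Z=8>7); N³⁻ < P³⁻ (same group, period 2 vs 3).
So the order is Si⁴⁺ < Al³⁺ < Mg²⁺ < Na⁺ < F⁻ < O²⁻ < N³⁻ < P³⁻; the 2nd-largest ion is N³⁻.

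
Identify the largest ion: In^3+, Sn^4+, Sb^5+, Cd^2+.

These species are isoelectronic with 46 electrons. The only difference is the number of protons: Sb^5+ (Z=51), Sn^4+ (Z=50), In^3+ (Z=49), Cd^2+ (Z=48). The strongest nuclear pull (Sb^5+) gives the smallest ion.

Cd^2+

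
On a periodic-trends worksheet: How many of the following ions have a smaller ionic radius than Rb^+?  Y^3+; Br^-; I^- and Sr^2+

First list Z and electron count for each: Y^3+: 36 e⁻, Z=39, Sr^2+: 36 e⁻, Z=38, Rb^+: 36 e⁻, Z=37, Br^-: 36 e⁻, Z=35, I^-: 54 e⁻, Z=53. Y^3+ < Sr^2+ (both 36 e⁻, Z=39>38); Sr^2+ < Rb^+ (isoelectronic, higher Z=38 is smaller); Rb^+ < Br^- (isoelectronic, higher Z=37 is smaller); Br^- < I^- (same group, 1 shell fewer).
Relative to Rb^+, the ions that are smaller are Y^3+, Sr^2+. That's 2.

2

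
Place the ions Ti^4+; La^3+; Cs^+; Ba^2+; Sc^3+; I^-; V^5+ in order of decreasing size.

Work out protons and electrons: V^5+ (Z=23, 18 e⁻), Ti^4+ (Z=22, 18 e⁻), Sc^3+ (Z=21, 18 e⁻), La^3+ (Z=57, 54 e⁻), Ba^2+ (Z=56, 54 e⁻), Cs^+ (Z=55, 54 e⁻), I^- (Z=53, 54 e⁻). V^5+ < Ti^4+ (isoelectronic, higher Z=23 is smaller); Ti^4+ < Sc^3+ (both 18 e⁻, Z=22>21); Sc^3+ < La^3+ (same group, period 4 vs 6); La^3+ < Ba^2+ (isoelectronic, higher Z=57 is smaller); Ba^2+ < Cs^+ (both 54 e⁻, Z=56>55); Cs^+ < I^- (both 54 e⁻, Z=55>53).

I^- > Cs^+ > Ba^2+ > La^3+ > Sc^3+ > Ti^4+ > V^5+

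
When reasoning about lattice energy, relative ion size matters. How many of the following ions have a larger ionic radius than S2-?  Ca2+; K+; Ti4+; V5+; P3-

1

All of these have 18 electrons (isoelectronic). With the same electron cloud, the ion with the most protons pulls it in tightest. Nuclear charges: V5+ (Z=23), Ti4+ (Z=22), Ca2+ (Z=20), K+ (Z=19), S2- (Z=16), P3- (Z=15). Highest Z is smallest.
Placing each against S2-: smaller — V5+, Ti4+, Ca2+, K+; larger — P3-. That's 1.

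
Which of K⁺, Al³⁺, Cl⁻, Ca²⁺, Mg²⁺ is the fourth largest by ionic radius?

Tabulating Z and e⁻: Al³⁺ has 10 e⁻ (Z=13), Mg²⁺ has 10 e⁻ (Z=12), Ca²⁺ has 18 e⁻ (Z=20), K⁺ has 18 e⁻ (Z=19), Cl⁻ has 18 e⁻ (Z=17). Al³⁺ < Mg²⁺ (isoelectronic, higher Z=13 is smaller); Mg²⁺ < Ca²⁺ (same group, period 3 vs 4); Ca²⁺ < K⁺ (both 18 e⁻, Z=20>19); K⁺ < Cl⁻ (isoelectronic, higher Z=19 is smaller).
Full ascending order: Al³⁺ < Mg²⁺ < Ca²⁺ < K⁺ < Cl⁻. Counting from the largest, position 4 is Mg²⁺.

Mg²⁺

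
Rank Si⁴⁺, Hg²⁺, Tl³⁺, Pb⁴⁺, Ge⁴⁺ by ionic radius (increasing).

Si⁴⁺ < Ge⁴⁺ < Pb⁴⁺ < Tl³⁺ < Hg²⁺

Electron counts and nuclear charges: Si⁴⁺ has 10 e⁻ (Z=14), Ge⁴⁺ has 28 e⁻ (Z=32), Pb⁴⁺ has 78 e⁻ (Z=82), Tl³⁺ has 78 e⁻ (Z=81), Hg²⁺ has 78 e⁻ (Z=80). Si⁴⁺ < Ge⁴⁺ (same group, 1 shell fewer); Ge⁴⁺ < Pb⁴⁺ (same group, period 4 vs 6); Pb⁴⁺ < Tl³⁺ (both 78 e⁻, Z=82>81); Tl³⁺ < Hg²⁺ (both 78 e⁻, Z=81>80).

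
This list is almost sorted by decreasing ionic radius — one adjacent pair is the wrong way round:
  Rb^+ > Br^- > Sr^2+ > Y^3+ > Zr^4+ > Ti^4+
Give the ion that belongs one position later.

Compare adjacent ions: they are isoelectronic (36 e⁻) and Rb has more protons than Br (37 vs 35), making Rb^+ smaller — yet in this decreasing list Rb^+ sits before Br^-. Nothing else is reversed, so Rb^+ should move one place to the right.

Rb^+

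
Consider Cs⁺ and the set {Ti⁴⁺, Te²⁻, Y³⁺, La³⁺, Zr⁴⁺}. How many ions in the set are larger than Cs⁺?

Tabulating Z and e⁻: Ti⁴⁺ (Z=22, 18 e⁻), Zr⁴⁺ (Z=40, 36 e⁻), Y³⁺ (Z=39, 36 e⁻), La³⁺ (Z=57, 54 e⁻), Cs⁺ (Z=55, 54 e⁻), Te²⁻ (Z=52, 54 e⁻). Ti⁴⁺ < Zr⁴⁺ (same group, 1 shell fewer); Zr⁴⁺ < Y³⁺ (isoelectronic, higher Z=40 is smaller); Y³⁺ < La³⁺ (same group, 1 shell fewer); La³⁺ < Cs⁺ (isoelectronic, higher Z=57 is smaller); Cs⁺ < Te²⁻ (both 54 e⁻, Z=55>52).
Overall: Ti⁴⁺ < Zr⁴⁺ < Y³⁺ < La³⁺ < Cs⁺ < Te²⁻. Cs⁺ has 4 below it and 1 above. That's 1.

1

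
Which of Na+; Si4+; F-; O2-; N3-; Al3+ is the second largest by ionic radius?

O2-

Each ion has 10 electrons. The ranking follows nuclear charge in reverse — greater Z gives a smaller radius. Si4+ (Z=14), Al3+ (Z=13), Na+ (Z=11), F- (Z=9), O2- (Z=8), N3- (Z=7).
So the order is Si4+ < Al3+ < Na+ < F- < O2- < N3-; the 2nd-largest ion is O2-.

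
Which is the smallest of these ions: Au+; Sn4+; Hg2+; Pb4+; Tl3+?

Sn4+

Tabulating Z and e⁻: Sn4+: 46 e⁻, Z=50, Pb4+: 78 e⁻, Z=82, Tl3+: 78 e⁻, Z=81, Hg2+: 78 e⁻, Z=80, Au+: 78 e⁻, Z=79. Sn4+ < Pb4+ (same group, 1 shell fewer); Pb4+ < Tl3+ (both 78 e⁻, Z=82>81); Tl3+ < Hg2+ (both 78 e⁻, Z=81>80); Hg2+ < Au+ (both 78 e⁻, Z=80>79).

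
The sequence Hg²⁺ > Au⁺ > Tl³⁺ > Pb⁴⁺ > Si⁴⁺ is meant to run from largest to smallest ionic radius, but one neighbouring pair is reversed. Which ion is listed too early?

The pair Hg²⁺, Au⁺ is the wrong way round — they are isoelectronic (78 e⁻) and Hg has more protons than Au (80 vs 79), making Hg²⁺ smaller. All other adjacent pairs agree with periodic trends, so Hg²⁺ is the misplaced ion.

Hg²⁺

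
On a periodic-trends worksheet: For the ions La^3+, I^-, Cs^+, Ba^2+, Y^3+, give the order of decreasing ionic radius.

Y^3+ (Z=39, 36 e⁻), La^3+ (Z=57, 54 e⁻), Ba^2+ (Z=56, 54 e⁻), Cs^+ (Z=55, 54 e⁻), I^- (Z=53, 54 e⁻). Y^3+ < La^3+ (same group, 1 shell fewer); La^3+ < Ba^2+ (both 54 e⁻, Z=57>56); Ba^2+ < Cs^+ (both 54 e⁻, Z=56>55); Cs^+ < I^- (isoelectronic, higher Z=55 is smaller).

I^- > Cs^+ > Ba^2+ > La^3+ > Y^3+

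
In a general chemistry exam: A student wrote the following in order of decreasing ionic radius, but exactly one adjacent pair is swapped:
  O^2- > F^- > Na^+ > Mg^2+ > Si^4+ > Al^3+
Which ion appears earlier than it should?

Si^4+

Check each adjacent pair. Si^4+ and Al^3+ are reversed: both have 10 electrons but Z(Si)=14 > Z(Al)=13, so Si^4+ should be the smaller of the two. No other neighbouring pair contradicts the periodic trends, so Si^4+ is the ion listed too early.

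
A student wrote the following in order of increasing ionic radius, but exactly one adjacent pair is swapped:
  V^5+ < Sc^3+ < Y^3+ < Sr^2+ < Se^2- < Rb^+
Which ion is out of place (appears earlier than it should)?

Se^2-

The pair Se^2-, Rb^+ is the wrong way round — Rb^+ and Se^2- share 36 electrons; the higher nuclear charge on Rb (Z=37) contracts it more, so Rb^+ < Se^2-. All other adjacent pairs agree with periodic trends, so Se^2- is the misplaced ion.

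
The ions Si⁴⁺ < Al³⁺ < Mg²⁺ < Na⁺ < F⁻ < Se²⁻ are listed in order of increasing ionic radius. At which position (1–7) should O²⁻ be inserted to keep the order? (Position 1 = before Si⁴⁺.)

6

Tabulating Z and e⁻: Si⁴⁺: 10 e⁻, Z=14, Al³⁺: 10 e⁻, Z=13, Mg²⁺: 10 e⁻, Z=12, Na⁺: 10 e⁻, Z=11, F⁻: 10 e⁻, Z=9, O²⁻: 10 e⁻, Z=8, Se²⁻: 36 e⁻, Z=34. Si⁴⁺ < Al³⁺ (both 10 e⁻, Z=14>13); Al³⁺ < Mg²⁺ (both 10 e⁻, Z=13>12); Mg²⁺ < Na⁺ (isoelectronic, higher Z=12 is smaller); Na⁺ < F⁻ (both 10 e⁻, Z=11>9); F⁻ < O²⁻ (both 10 e⁻, Z=9>8); O²⁻ < Se²⁻ (same group, 2 shells fewer).
Merged order: Si⁴⁺ < Al³⁺ < Mg²⁺ < Na⁺ < F⁻ < O²⁻ < Se²⁻ — O²⁻ is number 6.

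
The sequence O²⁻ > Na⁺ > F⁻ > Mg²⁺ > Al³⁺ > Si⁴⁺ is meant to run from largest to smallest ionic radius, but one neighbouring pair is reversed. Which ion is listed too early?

Na⁺

Scanning neighbour by neighbour, only Na⁺/F⁻ violates a trend: Na⁺ and F⁻ share 10 electrons; the higher nuclear charge on Na (Z=11) contracts it more, so Na⁺ < F⁻. That makes Na⁺ the one sitting a position early relative to where it belongs.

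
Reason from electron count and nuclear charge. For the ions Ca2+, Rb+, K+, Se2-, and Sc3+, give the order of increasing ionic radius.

Sc3+ has 18 e⁻ (Z=21), Ca2+ has 18 e⁻ (Z=20), K+ has 18 e⁻ (Z=19), Rb+ has 36 e⁻ (Z=37), Se2- has 36 e⁻ (Z=34). Sc3+ < Ca2+ (both 18 e⁻, Z=21>20); Ca2+ < K+ (both 18 e⁻, Z=20>19); K+ < Rb+ (same group, period 4 vs 5); Rb+ < Se2- (isoelectronic, higher Z=37 is smaller).

Sc3+ < Ca2+ < K+ < Rb+ < Se2-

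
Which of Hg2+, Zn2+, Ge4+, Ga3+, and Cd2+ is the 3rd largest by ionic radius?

Zn2+

Ge4+: 28 e⁻, Z=32, Ga3+: 28 e⁻, Z=31, Zn2+: 28 e⁻, Z=30, Cd2+: 46 e⁻, Z=48, Hg2+: 78 e⁻, Z=80. Ge4+ < Ga3+ (isoelectronic, higher Z=32 is smaller); Ga3+ < Zn2+ (both 28 e⁻, Z=31>30); Zn2+ < Cd2+ (same group, 1 shell fewer); Cd2+ < Hg2+ (same group, 1 shell fewer).
So the order is Ge4+ < Ga3+ < Zn2+ < Cd2+ < Hg2+; the 3rd-largest ion is Zn2+.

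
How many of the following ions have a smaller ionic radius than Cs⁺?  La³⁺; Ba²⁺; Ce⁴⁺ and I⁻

Each ion has 54 electrons. The ranking follows nuclear charge in reverse — greater Z gives a smaller radius. Ce⁴⁺ (Z=58), La³⁺ (Z=57), Ba²⁺ (Z=56), Cs⁺ (Z=55), I⁻ (Z=53).
Relative to Cs⁺, the ions that are smaller are Ce⁴⁺, La³⁺, Ba²⁺. That's 3.

3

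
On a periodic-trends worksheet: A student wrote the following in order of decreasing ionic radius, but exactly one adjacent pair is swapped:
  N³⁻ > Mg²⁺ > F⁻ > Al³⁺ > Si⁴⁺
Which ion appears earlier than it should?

Mg²⁺

Check each adjacent pair. Mg²⁺ and F⁻ are reversed: Mg²⁺ and F⁻ share 10 electrons; the higher nuclear charge on Mg (Z=12) contracts it more, so Mg²⁺ < F⁻. No other neighbouring pair contradicts the periodic trends, so Mg²⁺ is the ion listed too early.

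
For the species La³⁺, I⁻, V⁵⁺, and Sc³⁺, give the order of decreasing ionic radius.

I⁻ > La³⁺ > Sc³⁺ > V⁵⁺

Tabulating Z and e⁻: V⁵⁺: 18 e⁻, Z=23, Sc³⁺: 18 e⁻, Z=21, La³⁺: 54 e⁻, Z=57, I⁻: 54 e⁻, Z=53. V⁵⁺ < Sc³⁺ (isoelectronic, higher Z=23 is smaller); Sc³⁺ < La³⁺ (same group, 2 shells fewer); La³⁺ < I⁻ (isoelectronic, higher Z=57 is smaller).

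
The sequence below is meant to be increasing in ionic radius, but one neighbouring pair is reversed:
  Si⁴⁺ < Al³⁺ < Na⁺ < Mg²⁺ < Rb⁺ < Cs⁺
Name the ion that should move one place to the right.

Na⁺

Check each adjacent pair. Na⁺ and Mg²⁺ are reversed: both have 10 electrons but Z(Mg)=12 > Z(Na)=11, so Mg²⁺ should be the smaller of the two. No other neighbouring pair contradicts the periodic trends, so Na⁺ is the ion listed too early.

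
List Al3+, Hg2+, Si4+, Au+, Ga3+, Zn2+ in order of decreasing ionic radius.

Si4+: 10 e⁻, Z=14, Al3+: 10 e⁻, Z=13, Ga3+: 28 e⁻, Z=31, Zn2+: 28 e⁻, Z=30, Hg2+: 78 e⁻, Z=80, Au+: 78 e⁻, Z=79. Si4+ < Al3+ (isoelectronic, higher Z=14 is smaller); Al3+ < Ga3+ (same group, 1 shell fewer); Ga3+ < Zn2+ (both 28 e⁻, Z=31>30); Zn2+ < Hg2+ (same group, period 4 vs 6); Hg2+ < Au+ (both 78 e⁻, Z=80>79).

Au+ > Hg2+ > Zn2+ > Ga3+ > Al3+ > Si4+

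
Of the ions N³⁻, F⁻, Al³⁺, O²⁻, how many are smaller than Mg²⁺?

1

Each ion has 10 electrons. The ranking follows nuclear charge in reverse — greater Z gives a smaller radius. Al³⁺ (Z=13), Mg²⁺ (Z=12), F⁻ (Z=9), O²⁻ (Z=8), N³⁻ (Z=7).
Overall: Al³⁺ < Mg²⁺ < F⁻ < O²⁻ < N³⁻. Mg²⁺ has 1 below it and 3 above. Count: 1.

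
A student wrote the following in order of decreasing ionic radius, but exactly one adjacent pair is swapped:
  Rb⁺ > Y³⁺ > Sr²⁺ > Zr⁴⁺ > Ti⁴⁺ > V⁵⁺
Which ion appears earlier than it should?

Check each adjacent pair. Y³⁺ and Sr²⁺ are reversed: both have 36 electrons but Z(Y)=39 > Z(Sr)=38, so Y³⁺ should be the smaller of the two. No other neighbouring pair contradicts the periodic trends, so Y³⁺ is the ion listed too early.

Y³⁺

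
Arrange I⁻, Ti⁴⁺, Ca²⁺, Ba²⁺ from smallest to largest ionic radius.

First list Z and electron count for each: Ti⁴⁺ has 18 e⁻ (Z=22), Ca²⁺ has 18 e⁻ (Z=20), Ba²⁺ has 54 e⁻ (Z=56), I⁻ has 54 e⁻ (Z=53). Ti⁴⁺ < Ca²⁺ (both 18 e⁻, Z=22>20); Ca²⁺ < Ba²⁺ (same group, 2 shells fewer); Ba²⁺ < I⁻ (both 54 e⁻, Z=56>53).

Ti⁴⁺ < Ca²⁺ < Ba²⁺ < I⁻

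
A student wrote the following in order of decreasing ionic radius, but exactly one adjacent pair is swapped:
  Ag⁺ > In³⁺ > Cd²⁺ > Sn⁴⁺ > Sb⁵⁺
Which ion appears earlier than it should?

In³⁺

Compare adjacent ions: both have 46 electrons but Z(In)=49 > Z(Cd)=48, so In³⁺ should be the smaller of the two — yet in this decreasing list In³⁺ sits before Cd²⁺. Nothing else is reversed, so In³⁺ should move one place to the right.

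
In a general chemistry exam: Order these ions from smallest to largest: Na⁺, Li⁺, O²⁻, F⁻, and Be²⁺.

Work out protons and electrons: Be²⁺ has 2 e⁻ (Z=4), Li⁺ has 2 e⁻ (Z=3), Na⁺ has 10 e⁻ (Z=11), F⁻ has 10 e⁻ (Z=9), O²⁻ has 10 e⁻ (Z=8). Be²⁺ < Li⁺ (both 2 e⁻, Z=4>3); Li⁺ < Na⁺ (same group, 1 shell fewer); Na⁺ < F⁻ (both 10 e⁻, Z=11>9); F⁻ < O²⁻ (both 10 e⁻, Z=9>8).

Be²⁺ < Li⁺ < Na⁺ < F⁻ < O²⁻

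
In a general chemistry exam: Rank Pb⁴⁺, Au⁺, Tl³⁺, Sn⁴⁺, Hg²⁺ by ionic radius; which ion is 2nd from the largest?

Hg²⁺

First list Z and electron count for each: Sn⁴⁺ has 46 e⁻ (Z=50), Pb⁴⁺ has 78 e⁻ (Z=82), Tl³⁺ has 78 e⁻ (Z=81), Hg²⁺ has 78 e⁻ (Z=80), Au⁺ has 78 e⁻ (Z=79). Sn⁴⁺ < Pb⁴⁺ (same group, 1 shell fewer); Pb⁴⁺ < Tl³⁺ (isoelectronic, higher Z=82 is smaller); Tl³⁺ < Hg²⁺ (isoelectronic, higher Z=81 is smaller); Hg²⁺ < Au⁺ (isoelectronic, higher Z=80 is smaller).
So the order is Sn⁴⁺ < Pb⁴⁺ < Tl³⁺ < Hg²⁺ < Au⁺; the 2nd-largest ion is Hg²⁺.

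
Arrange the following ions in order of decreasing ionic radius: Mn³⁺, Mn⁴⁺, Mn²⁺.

Same element, different charge: the more highly charged cation has fewer electrons and a greater effective nuclear charge per electron, making Mn⁴⁺ the smallest.

Mn²⁺ > Mn³⁺ > Mn⁴⁺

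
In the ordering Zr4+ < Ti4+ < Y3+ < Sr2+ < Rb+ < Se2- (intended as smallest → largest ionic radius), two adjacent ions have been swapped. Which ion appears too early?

Check each adjacent pair. Zr4+ and Ti4+ are reversed: Ti4+ and Zr4+ are in one column with the same charge; the lighter period-4 ion has one fewer shell and is smaller. No other neighbouring pair contradicts the periodic trends, so Zr4+ is the ion listed too early.

Zr4+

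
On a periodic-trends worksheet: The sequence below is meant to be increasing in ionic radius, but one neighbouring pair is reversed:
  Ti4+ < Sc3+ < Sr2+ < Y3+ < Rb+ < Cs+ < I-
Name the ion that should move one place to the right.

Check each adjacent pair. Sr2+ and Y3+ are reversed: Y3+ and Sr2+ share 36 electrons; the higher nuclear charge on Y (Z=39) contracts it more, so Y3+ < Sr2+. No other neighbouring pair contradicts the periodic trends, so Sr2+ is the ion listed too early.

Sr2+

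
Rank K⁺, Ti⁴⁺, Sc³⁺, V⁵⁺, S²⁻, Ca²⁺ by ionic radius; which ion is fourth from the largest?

Sc³⁺

Isoelectronic series (18 e⁻ each). Size is set by nuclear charge: more protons means a smaller ion. V⁵⁺ (Z=23), Ti⁴⁺ (Z=22), Sc³⁺ (Z=21), Ca²⁺ (Z=20), K⁺ (Z=19), S²⁻ (Z=16).
Ordering: V⁵⁺ < Ti⁴⁺ < Sc³⁺ < Ca²⁺ < K⁺ < S²⁻. The fourth largest is Sc³⁺.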